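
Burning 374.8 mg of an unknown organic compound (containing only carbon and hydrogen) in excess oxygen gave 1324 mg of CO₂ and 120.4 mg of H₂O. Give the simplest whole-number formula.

mol C = 1.324 g CO₂ ÷ 44.009 g/mol = 0.030085 mol
mol H = 2 × 0.1204 g H₂O ÷ 18.015 g/mol = 0.013367 mol
Divide by the smallest (0.013367 mol): C 2.251, H 1.000
Multiplying each by 4 gives whole numbers: C 9.00, H 4.00

C9H4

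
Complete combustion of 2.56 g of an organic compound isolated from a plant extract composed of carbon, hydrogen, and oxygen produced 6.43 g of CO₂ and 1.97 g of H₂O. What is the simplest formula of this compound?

C4H6O

mol C = 6.43 g CO₂ ÷ 44.009 g/mol = 0.1461 mol
mol H = 2 × 1.97 g H₂O ÷ 18.015 g/mol = 0.2187 mol
mass O = 2.56 − (1.755 + 0.2205) = 0.5847 g → mol O = 0.5847 ÷ 15.999 = 0.03654 mol
Divide by the smallest (0.03654 mol): C 3.998, H 5.985, O 1.000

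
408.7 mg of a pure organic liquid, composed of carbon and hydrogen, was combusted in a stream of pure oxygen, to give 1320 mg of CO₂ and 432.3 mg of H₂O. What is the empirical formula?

mol C = 1.320 g CO₂ ÷ 44.009 g/mol = 0.029994 mol
mol H = 2 × 0.4323 g H₂O ÷ 18.015 g/mol = 0.047993 mol
Divide by the smallest (0.029994 mol): C 1.000, H 1.600
Multiplying each by 5 gives whole numbers: C 5.00, H 8.00

C5H8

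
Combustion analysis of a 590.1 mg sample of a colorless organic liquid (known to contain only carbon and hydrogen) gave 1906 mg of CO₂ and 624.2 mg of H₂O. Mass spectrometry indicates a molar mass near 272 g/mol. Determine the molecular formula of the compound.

C20H32

mol C = 1.906 g CO₂ ÷ 44.009 g/mol = 0.043309 mol
mol H = 2 × 0.6242 g H₂O ÷ 18.015 g/mol = 0.069298 mol
Divide by the smallest (0.043309 mol): C 1.000, H 1.600
Multiplying each by 5 gives whole numbers: C 5.00, H 8.00
Empirical formula: C5H8
Empirical-formula mass = 68.12 g/mol; 272 ÷ 68.12 ≈ 4, so the molecular formula is C20H32.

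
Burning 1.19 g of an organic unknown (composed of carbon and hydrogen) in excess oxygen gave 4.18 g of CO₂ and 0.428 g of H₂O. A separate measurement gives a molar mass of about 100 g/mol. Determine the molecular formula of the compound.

mol C = 4.18 g CO₂ ÷ 44.009 g/mol = 0.09498 mol
mol H = 2 × 0.428 g H₂O ÷ 18.015 g/mol = 0.04752 mol
Divide by the smallest (0.04752 mol): C 1.999, H 1.000
Empirical formula: C2H
Empirical-formula mass = 25.03 g/mol; 100 ÷ 25.03 ≈ 4, so the molecular formula is C8H4.

C8H4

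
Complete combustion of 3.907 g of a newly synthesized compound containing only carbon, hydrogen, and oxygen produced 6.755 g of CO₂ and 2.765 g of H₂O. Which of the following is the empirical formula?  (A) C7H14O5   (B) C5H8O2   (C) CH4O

mol C = 6.755 g CO₂ ÷ 44.009 g/mol = 0.15349 mol
mol H = 2 × 2.765 g H₂O ÷ 18.015 g/mol = 0.30697 mol
mass O = 3.907 − (1.8436 + 0.30942) = 1.7540 g → mol O = 1.7540 ÷ 15.999 = 0.10963 mol
Divide by the smallest (0.10963 mol): C 1.400, H 2.800, O 1.000
Multiplying each by 5 gives whole numbers: C 7.00, H 14.00, O 5.00

(A) C7H14O5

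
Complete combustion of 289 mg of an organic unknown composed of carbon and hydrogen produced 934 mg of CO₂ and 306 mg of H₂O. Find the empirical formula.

mol C = 0.934 g CO₂ ÷ 44.009 g/mol = 0.02122 mol
mol H = 2 × 0.306 g H₂O ÷ 18.015 g/mol = 0.03397 mol
Divide by the smallest (0.02122 mol): C 1.000, H 1.601
Multiplying each by 5 gives whole numbers: C 5.00, H 8.00

C5H8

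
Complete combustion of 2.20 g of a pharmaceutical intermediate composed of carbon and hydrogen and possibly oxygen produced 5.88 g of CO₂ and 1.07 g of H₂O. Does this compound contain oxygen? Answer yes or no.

mol C = 5.88 g CO₂ ÷ 44.009 g/mol = 0.1336 mol
mol H = 2 × 1.07 g H₂O ÷ 18.015 g/mol = 0.1188 mol
C and H account for only 1.725 g of the 2.20 g sample; the remaining 0.4755 g must be oxygen.

yes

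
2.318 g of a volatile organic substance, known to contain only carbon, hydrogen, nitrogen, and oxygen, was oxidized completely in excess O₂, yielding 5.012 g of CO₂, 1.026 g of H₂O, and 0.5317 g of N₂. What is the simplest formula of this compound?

mol C = 5.012 g CO₂ ÷ 44.009 g/mol = 0.11389 mol
mol H = 2 × 1.026 g H₂O ÷ 18.015 g/mol = 0.11391 mol
mol N = 2 × 0.5317 g N₂ ÷ 28.014 g/mol = 0.037960 mol
mass O = 2.318 − (1.3679 + 0.11482 + 0.53170) = 0.30360 g → mol O = 0.30360 ÷ 15.999 = 0.018976 mol
Divide by the smallest (0.018976 mol): C 6.001, H 6.003, N 2.000, O 1.000

C6H6N2O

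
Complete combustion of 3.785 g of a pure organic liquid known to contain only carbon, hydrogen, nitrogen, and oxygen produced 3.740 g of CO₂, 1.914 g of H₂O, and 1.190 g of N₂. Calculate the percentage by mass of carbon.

26.97%

mol C = 3.740 g CO₂ ÷ 44.009 g/mol = 0.084983 mol
mol H = 2 × 1.914 g H₂O ÷ 18.015 g/mol = 0.21249 mol
mol N = 2 × 1.190 g N₂ ÷ 28.014 g/mol = 0.084958 mol
mass O = 3.785 − (1.0207 + 0.21419 + 1.1900) = 1.3601 g → mol O = 1.3601 ÷ 15.999 = 0.085011 mol
mass % C = 1.0207 g ÷ 3.785 g × 100%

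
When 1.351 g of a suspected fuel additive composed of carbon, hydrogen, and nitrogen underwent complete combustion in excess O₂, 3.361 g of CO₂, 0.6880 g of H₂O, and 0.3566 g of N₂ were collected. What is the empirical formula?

C3H3N

mol C = 3.361 g CO₂ ÷ 44.009 g/mol = 0.076371 mol
mol H = 2 × 0.6880 g H₂O ÷ 18.015 g/mol = 0.076381 mol
mol N = 2 × 0.3566 g N₂ ÷ 28.014 g/mol = 0.025459 mol
Divide by the smallest (0.025459 mol): C 3.000, H 3.000, N 1.000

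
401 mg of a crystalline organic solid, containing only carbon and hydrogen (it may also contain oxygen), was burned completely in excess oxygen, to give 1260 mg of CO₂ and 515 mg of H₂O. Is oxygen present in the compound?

mol C = 1.26 g CO₂ ÷ 44.009 g/mol = 0.02863 mol
mol H = 2 × 0.515 g H₂O ÷ 18.015 g/mol = 0.05717 mol
C and H together account for 0.4015 g — essentially the entire 0.401 g sample — so the compound contains no oxygen.

no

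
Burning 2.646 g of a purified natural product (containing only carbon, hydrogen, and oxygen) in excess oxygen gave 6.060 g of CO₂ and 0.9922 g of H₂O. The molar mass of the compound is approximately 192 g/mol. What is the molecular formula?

mol C = 6.060 g CO₂ ÷ 44.009 g/mol = 0.13770 mol
mol H = 2 × 0.9922 g H₂O ÷ 18.015 g/mol = 0.11015 mol
mass O = 2.646 − (1.6539 + 0.11103) = 0.88106 g → mol O = 0.88106 ÷ 15.999 = 0.055070 mol
Divide by the smallest (0.055070 mol): C 2.500, H 2.000, O 1.000
Multiplying each by 2 gives whole numbers: C 5.00, H 4.00, O 2.00
Empirical formula: C5H4O2
Empirical-formula mass = 96.08 g/mol; 192 ÷ 96.08 ≈ 2, so the molecular formula is C10H8O4.

C10H8O4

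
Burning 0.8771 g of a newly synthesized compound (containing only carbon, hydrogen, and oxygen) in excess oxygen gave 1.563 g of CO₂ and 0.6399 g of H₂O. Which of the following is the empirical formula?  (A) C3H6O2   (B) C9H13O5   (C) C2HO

mol C = 1.563 g CO₂ ÷ 44.009 g/mol = 0.035515 mol
mol H = 2 × 0.6399 g H₂O ÷ 18.015 g/mol = 0.071041 mol
mass O = 0.8771 − (0.42658 + 0.071609) = 0.37891 g → mol O = 0.37891 ÷ 15.999 = 0.023684 mol
Divide by the smallest (0.023684 mol): C 1.500, H 3.000, O 1.000
Multiplying each by 2 gives whole numbers: C 3.00, H 6.00, O 2.00

(A) C3H6O2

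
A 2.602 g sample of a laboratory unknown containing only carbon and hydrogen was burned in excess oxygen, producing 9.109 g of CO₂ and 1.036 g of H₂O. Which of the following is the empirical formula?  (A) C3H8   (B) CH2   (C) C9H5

mol C = 9.109 g CO₂ ÷ 44.009 g/mol = 0.20698 mol
mol H = 2 × 1.036 g H₂O ÷ 18.015 g/mol = 0.11502 mol
Divide by the smallest (0.11502 mol): C 1.800, H 1.000
Multiplying each by 5 gives whole numbers: C 9.00, H 5.00

(C) C9H5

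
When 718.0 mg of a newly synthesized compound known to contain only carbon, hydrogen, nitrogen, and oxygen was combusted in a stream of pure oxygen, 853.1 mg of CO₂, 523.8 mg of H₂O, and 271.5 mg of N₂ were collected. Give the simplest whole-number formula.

mol C = 0.8531 g CO₂ ÷ 44.009 g/mol = 0.019385 mol
mol H = 2 × 0.5238 g H₂O ÷ 18.015 g/mol = 0.058152 mol
mol N = 2 × 0.2715 g N₂ ÷ 28.014 g/mol = 0.019383 mol
mass O = 0.7180 − (0.23283 + 0.058617 + 0.27150) = 0.15505 g → mol O = 0.15505 ÷ 15.999 = 0.0096915 mol
Divide by the smallest (0.0096915 mol): C 2.000, H 6.000, N 2.000, O 1.000

C2H6N2O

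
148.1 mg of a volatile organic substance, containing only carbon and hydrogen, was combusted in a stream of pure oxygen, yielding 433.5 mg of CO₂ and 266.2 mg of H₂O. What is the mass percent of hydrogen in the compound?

mol C = 0.4335 g CO₂ ÷ 44.009 g/mol = 0.0098503 mol
mol H = 2 × 0.2662 g H₂O ÷ 18.015 g/mol = 0.029553 mol
mass % H = 0.029790 g ÷ 0.1481 g × 100%

20.11%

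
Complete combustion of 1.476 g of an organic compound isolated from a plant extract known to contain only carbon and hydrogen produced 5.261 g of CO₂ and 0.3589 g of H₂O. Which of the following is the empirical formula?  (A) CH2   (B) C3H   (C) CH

(B) C3H

mol C = 5.261 g CO₂ ÷ 44.009 g/mol = 0.11954 mol
mol H = 2 × 0.3589 g H₂O ÷ 18.015 g/mol = 0.039845 mol
Divide by the smallest (0.039845 mol): C 3.000, H 1.000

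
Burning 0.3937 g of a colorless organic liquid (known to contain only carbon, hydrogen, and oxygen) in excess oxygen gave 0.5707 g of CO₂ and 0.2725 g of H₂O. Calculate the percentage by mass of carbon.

39.56%

mol C = 0.5707 g CO₂ ÷ 44.009 g/mol = 0.012968 mol
mol H = 2 × 0.2725 g H₂O ÷ 18.015 g/mol = 0.030253 mol
mass O = 0.3937 − (0.15576 + 0.030495) = 0.20745 g → mol O = 0.20745 ÷ 15.999 = 0.012966 mol
mass % C = 0.15576 g ÷ 0.3937 g × 100%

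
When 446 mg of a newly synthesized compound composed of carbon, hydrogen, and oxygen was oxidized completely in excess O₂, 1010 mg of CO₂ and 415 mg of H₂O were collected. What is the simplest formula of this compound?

mol C = 1.01 g CO₂ ÷ 44.009 g/mol = 0.02295 mol
mol H = 2 × 0.415 g H₂O ÷ 18.015 g/mol = 0.04607 mol
mass O = 0.446 − (0.2757 + 0.04644) = 0.1239 g → mol O = 0.1239 ÷ 15.999 = 0.007745 mol
Divide by the smallest (0.007745 mol): C 2.963, H 5.949, O 1.000

C3H6O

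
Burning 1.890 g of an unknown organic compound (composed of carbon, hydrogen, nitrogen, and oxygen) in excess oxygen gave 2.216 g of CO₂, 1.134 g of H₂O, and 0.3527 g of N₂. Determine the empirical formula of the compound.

C2H5NO2

mol C = 2.216 g CO₂ ÷ 44.009 g/mol = 0.050353 mol
mol H = 2 × 1.134 g H₂O ÷ 18.015 g/mol = 0.12590 mol
mol N = 2 × 0.3527 g N₂ ÷ 28.014 g/mol = 0.025180 mol
mass O = 1.890 − (0.60479 + 0.12690 + 0.35270) = 0.80560 g → mol O = 0.80560 ÷ 15.999 = 0.050353 mol
Divide by the smallest (0.025180 mol): C 2.000, H 5.000, N 1.000, O 2.000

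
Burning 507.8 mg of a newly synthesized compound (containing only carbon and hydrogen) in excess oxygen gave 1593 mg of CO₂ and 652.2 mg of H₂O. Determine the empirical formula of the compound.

mol C = 1.593 g CO₂ ÷ 44.009 g/mol = 0.036197 mol
mol H = 2 × 0.6522 g H₂O ÷ 18.015 g/mol = 0.072406 mol
Divide by the smallest (0.036197 mol): C 1.000, H 2.000

CH2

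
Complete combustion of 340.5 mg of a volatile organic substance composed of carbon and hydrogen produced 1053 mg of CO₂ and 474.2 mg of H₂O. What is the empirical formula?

C5H11

mol C = 1.053 g CO₂ ÷ 44.009 g/mol = 0.023927 mol
mol H = 2 × 0.4742 g H₂O ÷ 18.015 g/mol = 0.052645 mol
Divide by the smallest (0.023927 mol): C 1.000, H 2.200
Multiplying each by 5 gives whole numbers: C 5.00, H 11.00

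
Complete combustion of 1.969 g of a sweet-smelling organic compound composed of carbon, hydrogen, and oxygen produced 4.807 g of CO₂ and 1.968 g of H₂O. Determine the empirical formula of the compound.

mol C = 4.807 g CO₂ ÷ 44.009 g/mol = 0.10923 mol
mol H = 2 × 1.968 g H₂O ÷ 18.015 g/mol = 0.21848 mol
mass O = 1.969 − (1.3119 + 0.22023) = 0.43683 g → mol O = 0.43683 ÷ 15.999 = 0.027304 mol
Divide by the smallest (0.027304 mol): C 4.000, H 8.002, O 1.000

C4H8O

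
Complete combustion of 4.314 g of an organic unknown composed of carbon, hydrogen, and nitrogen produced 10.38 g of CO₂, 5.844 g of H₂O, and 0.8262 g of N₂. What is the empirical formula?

C4H11N

mol C = 10.38 g CO₂ ÷ 44.009 g/mol = 0.23586 mol
mol H = 2 × 5.844 g H₂O ÷ 18.015 g/mol = 0.64879 mol
mol N = 2 × 0.8262 g N₂ ÷ 28.014 g/mol = 0.058985 mol
Divide by the smallest (0.058985 mol): C 3.999, H 10.999, N 1.000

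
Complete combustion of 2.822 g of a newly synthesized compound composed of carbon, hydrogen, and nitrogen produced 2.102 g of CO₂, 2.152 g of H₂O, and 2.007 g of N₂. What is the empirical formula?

CH5N3

mol C = 2.102 g CO₂ ÷ 44.009 g/mol = 0.047763 mol
mol H = 2 × 2.152 g H₂O ÷ 18.015 g/mol = 0.23891 mol
mol N = 2 × 2.007 g N₂ ÷ 28.014 g/mol = 0.14329 mol
Divide by the smallest (0.047763 mol): C 1.000, H 5.002, N 3.000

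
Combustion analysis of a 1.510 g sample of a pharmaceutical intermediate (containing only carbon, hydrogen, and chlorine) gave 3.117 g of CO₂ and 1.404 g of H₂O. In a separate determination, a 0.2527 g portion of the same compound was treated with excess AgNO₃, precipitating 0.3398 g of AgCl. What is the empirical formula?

mol C = 3.117 g CO₂ ÷ 44.009 g/mol = 0.070826 mol
mol H = 2 × 1.404 g H₂O ÷ 18.015 g/mol = 0.15587 mol
From the AgCl data: mol Cl per gram of compound = (0.3398 ÷ 143.318) ÷ 0.2527 = 0.0093825 mol/g, so in the 1.510 g combustion sample mol Cl = 0.014168 mol
Divide by the smallest (0.014168 mol): C 4.999, H 11.002, Cl 1.000

C5H11Cl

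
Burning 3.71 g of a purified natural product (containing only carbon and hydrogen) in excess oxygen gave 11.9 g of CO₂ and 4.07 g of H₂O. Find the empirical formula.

C3H5

mol C = 11.9 g CO₂ ÷ 44.009 g/mol = 0.2704 mol
mol H = 2 × 4.07 g H₂O ÷ 18.015 g/mol = 0.4518 mol
Divide by the smallest (0.2704 mol): C 1.000, H 1.671
Multiplying each by 3 gives whole numbers: C 3.00, H 5.01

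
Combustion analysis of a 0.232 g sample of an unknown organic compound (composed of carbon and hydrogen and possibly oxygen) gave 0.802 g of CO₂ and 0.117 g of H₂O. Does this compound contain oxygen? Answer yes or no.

no

mol C = 0.802 g CO₂ ÷ 44.009 g/mol = 0.01822 mol
mol H = 2 × 0.117 g H₂O ÷ 18.015 g/mol = 0.01299 mol
C and H together account for 0.2320 g — essentially the entire 0.232 g sample — so the compound contains no oxygen.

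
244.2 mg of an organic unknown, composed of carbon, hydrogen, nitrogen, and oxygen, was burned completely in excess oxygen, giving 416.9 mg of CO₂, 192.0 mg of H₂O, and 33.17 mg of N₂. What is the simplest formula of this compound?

C4H9NO2

mol C = 0.4169 g CO₂ ÷ 44.009 g/mol = 0.0094731 mol
mol H = 2 × 0.1920 g H₂O ÷ 18.015 g/mol = 0.021316 mol
mol N = 2 × 0.03317 g N₂ ÷ 28.014 g/mol = 0.0023681 mol
mass O = 0.2442 − (0.11378 + 0.021486 + 0.033170) = 0.075763 g → mol O = 0.075763 ÷ 15.999 = 0.0047355 mol
Divide by the smallest (0.0023681 mol): C 4.000, H 9.001, N 1.000, O 2.000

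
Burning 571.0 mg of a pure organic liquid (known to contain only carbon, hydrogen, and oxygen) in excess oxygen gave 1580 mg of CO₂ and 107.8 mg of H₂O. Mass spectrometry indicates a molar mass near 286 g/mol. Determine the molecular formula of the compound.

C18H6O4

mol C = 1.580 g CO₂ ÷ 44.009 g/mol = 0.035902 mol
mol H = 2 × 0.1078 g H₂O ÷ 18.015 g/mol = 0.011968 mol
mass O = 0.5710 − (0.43122 + 0.012064) = 0.12772 g → mol O = 0.12772 ÷ 15.999 = 0.0079830 mol
Divide by the smallest (0.0079830 mol): C 4.497, H 1.499, O 1.000
Multiplying each by 2 gives whole numbers: C 8.99, H 3.00, O 2.00
Empirical formula: C9H3O2
Empirical-formula mass = 143.12 g/mol; 286 ÷ 143.12 ≈ 2, so the molecular formula is C18H6O4.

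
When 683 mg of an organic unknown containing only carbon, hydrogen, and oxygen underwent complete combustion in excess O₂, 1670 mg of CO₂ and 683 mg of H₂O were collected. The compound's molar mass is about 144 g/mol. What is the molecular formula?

mol C = 1.67 g CO₂ ÷ 44.009 g/mol = 0.03795 mol
mol H = 2 × 0.683 g H₂O ÷ 18.015 g/mol = 0.07583 mol
mass O = 0.683 − (0.4558 + 0.07643) = 0.1508 g → mol O = 0.1508 ÷ 15.999 = 0.009425 mol
Divide by the smallest (0.009425 mol): C 4.026, H 8.045, O 1.000
Empirical formula: C4H8O
Empirical-formula mass = 72.11 g/mol; 144 ÷ 72.11 ≈ 2, so the molecular formula is C8H16O2.

C8H16O2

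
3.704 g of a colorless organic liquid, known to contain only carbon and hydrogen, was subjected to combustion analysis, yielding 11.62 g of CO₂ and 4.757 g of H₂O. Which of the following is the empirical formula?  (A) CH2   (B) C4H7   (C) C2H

mol C = 11.62 g CO₂ ÷ 44.009 g/mol = 0.26404 mol
mol H = 2 × 4.757 g H₂O ÷ 18.015 g/mol = 0.52812 mol
Divide by the smallest (0.26404 mol): C 1.000, H 2.000

(A) CH2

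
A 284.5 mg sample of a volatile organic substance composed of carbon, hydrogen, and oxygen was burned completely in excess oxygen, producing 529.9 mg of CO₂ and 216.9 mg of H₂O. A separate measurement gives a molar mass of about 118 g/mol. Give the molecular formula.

C5H10O3

mol C = 0.5299 g CO₂ ÷ 44.009 g/mol = 0.012041 mol
mol H = 2 × 0.2169 g H₂O ÷ 18.015 g/mol = 0.024080 mol
mass O = 0.2845 − (0.14462 + 0.024273) = 0.11561 g → mol O = 0.11561 ÷ 15.999 = 0.0072258 mol
Divide by the smallest (0.0072258 mol): C 1.666, H 3.332, O 1.000
Multiplying each by 3 gives whole numbers: C 5.00, H 10.00, O 3.00
Empirical formula: C5H10O3
Empirical-formula mass = 118.13 g/mol; 118 ÷ 118.13 ≈ 1, so the molecular formula is C5H10O3.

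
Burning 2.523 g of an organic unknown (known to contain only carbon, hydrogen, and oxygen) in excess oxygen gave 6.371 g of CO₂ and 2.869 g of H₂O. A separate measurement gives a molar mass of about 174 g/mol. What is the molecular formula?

mol C = 6.371 g CO₂ ÷ 44.009 g/mol = 0.14477 mol
mol H = 2 × 2.869 g H₂O ÷ 18.015 g/mol = 0.31851 mol
mass O = 2.523 − (1.7388 + 0.32106) = 0.46316 g → mol O = 0.46316 ÷ 15.999 = 0.028949 mol
Divide by the smallest (0.028949 mol): C 5.001, H 11.002, O 1.000
Empirical formula: C5H11O
Empirical-formula mass = 87.14 g/mol; 174 ÷ 87.14 ≈ 2, so the molecular formula is C10H22O2.

C10H22O2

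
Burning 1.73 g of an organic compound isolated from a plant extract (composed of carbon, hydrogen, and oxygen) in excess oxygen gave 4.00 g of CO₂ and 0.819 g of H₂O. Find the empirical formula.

C8H8O3

mol C = 4.00 g CO₂ ÷ 44.009 g/mol = 0.09089 mol
mol H = 2 × 0.819 g H₂O ÷ 18.015 g/mol = 0.09092 mol
mass O = 1.73 − (1.092 + 0.09165) = 0.5467 g → mol O = 0.5467 ÷ 15.999 = 0.03417 mol
Divide by the smallest (0.03417 mol): C 2.660, H 2.661, O 1.000
Multiplying each by 3 gives whole numbers: C 7.98, H 7.98, O 3.00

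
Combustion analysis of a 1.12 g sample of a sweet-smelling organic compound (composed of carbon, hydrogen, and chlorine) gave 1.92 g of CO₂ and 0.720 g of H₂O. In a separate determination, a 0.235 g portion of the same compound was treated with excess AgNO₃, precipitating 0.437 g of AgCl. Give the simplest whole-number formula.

C6H11Cl2

mol C = 1.92 g CO₂ ÷ 44.009 g/mol = 0.04363 mol
mol H = 2 × 0.720 g H₂O ÷ 18.015 g/mol = 0.07993 mol
From the AgCl data: mol Cl per gram of compound = (0.437 ÷ 143.318) ÷ 0.235 = 0.01298 mol/g, so in the 1.12 g combustion sample mol Cl = 0.01453 mol
Divide by the smallest (0.01453 mol): C 3.002, H 5.500, Cl 1.000
Multiplying each by 2 gives whole numbers: C 6.00, H 11.00, Cl 2.00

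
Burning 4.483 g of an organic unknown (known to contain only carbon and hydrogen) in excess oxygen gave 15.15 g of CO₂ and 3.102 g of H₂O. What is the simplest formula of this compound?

mol C = 15.15 g CO₂ ÷ 44.009 g/mol = 0.34425 mol
mol H = 2 × 3.102 g H₂O ÷ 18.015 g/mol = 0.34438 mol
Divide by the smallest (0.34425 mol): C 1.000, H 1.000

CH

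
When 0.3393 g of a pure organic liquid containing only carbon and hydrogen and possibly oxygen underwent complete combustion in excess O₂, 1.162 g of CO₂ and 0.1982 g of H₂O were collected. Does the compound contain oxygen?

mol C = 1.162 g CO₂ ÷ 44.009 g/mol = 0.026404 mol
mol H = 2 × 0.1982 g H₂O ÷ 18.015 g/mol = 0.022004 mol
C and H together account for 0.33931 g — essentially the entire 0.3393 g sample — so the compound contains no oxygen.

no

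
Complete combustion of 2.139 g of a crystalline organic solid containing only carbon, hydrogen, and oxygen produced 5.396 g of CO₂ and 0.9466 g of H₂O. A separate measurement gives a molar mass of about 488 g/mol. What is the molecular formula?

mol C = 5.396 g CO₂ ÷ 44.009 g/mol = 0.12261 mol
mol H = 2 × 0.9466 g H₂O ÷ 18.015 g/mol = 0.10509 mol
mass O = 2.139 − (1.4727 + 0.10593) = 0.56038 g → mol O = 0.56038 ÷ 15.999 = 0.035026 mol
Divide by the smallest (0.035026 mol): C 3.501, H 3.000, O 1.000
Multiplying each by 2 gives whole numbers: C 7.00, H 6.00, O 2.00
Empirical formula: C7H6O2
Empirical-formula mass = 122.12 g/mol; 488 ÷ 122.12 ≈ 4, so the molecular formula is C28H24O8.

C28H24O8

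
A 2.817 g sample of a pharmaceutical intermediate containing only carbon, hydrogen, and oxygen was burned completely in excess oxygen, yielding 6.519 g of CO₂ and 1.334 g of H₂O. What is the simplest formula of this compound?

C8H8O3

mol C = 6.519 g CO₂ ÷ 44.009 g/mol = 0.14813 mol
mol H = 2 × 1.334 g H₂O ÷ 18.015 g/mol = 0.14810 mol
mass O = 2.817 − (1.7792 + 0.14928) = 0.88854 g → mol O = 0.88854 ÷ 15.999 = 0.055537 mol
Divide by the smallest (0.055537 mol): C 2.667, H 2.667, O 1.000
Multiplying each by 3 gives whole numbers: C 8.00, H 8.00, O 3.00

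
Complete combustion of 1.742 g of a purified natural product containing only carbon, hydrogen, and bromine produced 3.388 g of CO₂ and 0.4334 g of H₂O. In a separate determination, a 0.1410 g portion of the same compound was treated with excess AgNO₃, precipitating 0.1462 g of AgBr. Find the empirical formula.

mol C = 3.388 g CO₂ ÷ 44.009 g/mol = 0.076984 mol
mol H = 2 × 0.4334 g H₂O ÷ 18.015 g/mol = 0.048115 mol
From the AgBr data: mol Br per gram of compound = (0.1462 ÷ 187.772) ÷ 0.1410 = 0.0055220 mol/g, so in the 1.742 g combustion sample mol Br = 0.0096193 mol
Divide by the smallest (0.0096193 mol): C 8.003, H 5.002, Br 1.000

C8H5Br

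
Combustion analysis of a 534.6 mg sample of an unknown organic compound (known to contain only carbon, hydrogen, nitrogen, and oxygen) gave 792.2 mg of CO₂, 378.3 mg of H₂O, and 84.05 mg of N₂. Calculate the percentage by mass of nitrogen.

mol C = 0.7922 g CO₂ ÷ 44.009 g/mol = 0.018001 mol
mol H = 2 × 0.3783 g H₂O ÷ 18.015 g/mol = 0.041998 mol
mol N = 2 × 0.08405 g N₂ ÷ 28.014 g/mol = 0.0060006 mol
mass O = 0.5346 − (0.21621 + 0.042334 + 0.084050) = 0.19201 g → mol O = 0.19201 ÷ 15.999 = 0.012001 mol
mass % N = 0.084050 g ÷ 0.5346 g × 100%

15.72%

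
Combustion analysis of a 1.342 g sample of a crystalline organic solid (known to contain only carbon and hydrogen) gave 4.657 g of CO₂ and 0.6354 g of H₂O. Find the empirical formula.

mol C = 4.657 g CO₂ ÷ 44.009 g/mol = 0.10582 mol
mol H = 2 × 0.6354 g H₂O ÷ 18.015 g/mol = 0.070541 mol
Divide by the smallest (0.070541 mol): C 1.500, H 1.000
Multiplying each by 2 gives whole numbers: C 3.00, H 2.00

C3H2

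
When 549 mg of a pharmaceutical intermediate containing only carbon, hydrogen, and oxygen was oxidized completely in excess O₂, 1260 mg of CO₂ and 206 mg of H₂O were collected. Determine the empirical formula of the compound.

mol C = 1.26 g CO₂ ÷ 44.009 g/mol = 0.02863 mol
mol H = 2 × 0.206 g H₂O ÷ 18.015 g/mol = 0.02287 mol
mass O = 0.549 − (0.3439 + 0.02305) = 0.1821 g → mol O = 0.1821 ÷ 15.999 = 0.01138 mol
Divide by the smallest (0.01138 mol): C 2.516, H 2.010, O 1.000
Multiplying each by 2 gives whole numbers: C 5.03, H 4.02, O 2.00

C5H4O2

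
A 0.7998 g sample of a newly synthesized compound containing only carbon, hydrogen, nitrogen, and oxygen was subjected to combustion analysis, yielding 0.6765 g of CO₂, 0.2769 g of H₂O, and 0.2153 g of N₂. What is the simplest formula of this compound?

mol C = 0.6765 g CO₂ ÷ 44.009 g/mol = 0.015372 mol
mol H = 2 × 0.2769 g H₂O ÷ 18.015 g/mol = 0.030741 mol
mol N = 2 × 0.2153 g N₂ ÷ 28.014 g/mol = 0.015371 mol
mass O = 0.7998 − (0.18463 + 0.030987 + 0.21530) = 0.36888 g → mol O = 0.36888 ÷ 15.999 = 0.023057 mol
Divide by the smallest (0.015371 mol): C 1.000, H 2.000, N 1.000, O 1.500
Multiplying each by 2 gives whole numbers: C 2.00, H 4.00, N 2.00, O 3.00

C2H4N2O3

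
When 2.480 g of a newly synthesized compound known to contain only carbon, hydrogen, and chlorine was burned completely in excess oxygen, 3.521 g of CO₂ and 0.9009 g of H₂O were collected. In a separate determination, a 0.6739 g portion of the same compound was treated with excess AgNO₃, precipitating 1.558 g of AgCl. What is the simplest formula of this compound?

mol C = 3.521 g CO₂ ÷ 44.009 g/mol = 0.080006 mol
mol H = 2 × 0.9009 g H₂O ÷ 18.015 g/mol = 0.10002 mol
From the AgCl data: mol Cl per gram of compound = (1.558 ÷ 143.318) ÷ 0.6739 = 0.016131 mol/g, so in the 2.480 g combustion sample mol Cl = 0.040006 mol
Divide by the smallest (0.040006 mol): C 2.000, H 2.500, Cl 1.000
Multiplying each by 2 gives whole numbers: C 4.00, H 5.00, Cl 2.00

C4H5Cl2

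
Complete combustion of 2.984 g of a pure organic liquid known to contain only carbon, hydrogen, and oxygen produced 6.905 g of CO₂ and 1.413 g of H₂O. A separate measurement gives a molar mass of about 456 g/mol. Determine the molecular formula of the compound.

mol C = 6.905 g CO₂ ÷ 44.009 g/mol = 0.15690 mol
mol H = 2 × 1.413 g H₂O ÷ 18.015 g/mol = 0.15687 mol
mass O = 2.984 − (1.8845 + 0.15812) = 0.94135 g → mol O = 0.94135 ÷ 15.999 = 0.058838 mol
Divide by the smallest (0.058838 mol): C 2.667, H 2.666, O 1.000
Multiplying each by 3 gives whole numbers: C 8.00, H 8.00, O 3.00
Empirical formula: C8H8O3
Empirical-formula mass = 152.15 g/mol; 456 ÷ 152.15 ≈ 3, so the molecular formula is C24H24O9.

C24H24O9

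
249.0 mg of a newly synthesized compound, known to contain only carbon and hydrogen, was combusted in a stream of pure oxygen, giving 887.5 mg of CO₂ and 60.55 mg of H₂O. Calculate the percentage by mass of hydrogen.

mol C = 0.8875 g CO₂ ÷ 44.009 g/mol = 0.020166 mol
mol H = 2 × 0.06055 g H₂O ÷ 18.015 g/mol = 0.0067222 mol
mass % H = 0.0067760 g ÷ 0.2490 g × 100%

2.72%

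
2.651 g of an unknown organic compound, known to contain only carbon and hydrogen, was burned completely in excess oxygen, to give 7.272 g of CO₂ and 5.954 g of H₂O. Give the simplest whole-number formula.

CH4

mol C = 7.272 g CO₂ ÷ 44.009 g/mol = 0.16524 mol
mol H = 2 × 5.954 g H₂O ÷ 18.015 g/mol = 0.66100 mol
Divide by the smallest (0.16524 mol): C 1.000, H 4.000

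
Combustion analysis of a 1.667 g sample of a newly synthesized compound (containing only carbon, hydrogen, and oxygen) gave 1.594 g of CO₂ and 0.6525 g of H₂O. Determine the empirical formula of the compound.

mol C = 1.594 g CO₂ ÷ 44.009 g/mol = 0.036220 mol
mol H = 2 × 0.6525 g H₂O ÷ 18.015 g/mol = 0.072440 mol
mass O = 1.667 − (0.43504 + 0.073019) = 1.1589 g → mol O = 1.1589 ÷ 15.999 = 0.072439 mol
Divide by the smallest (0.036220 mol): C 1.000, H 2.000, O 2.000

CH2O2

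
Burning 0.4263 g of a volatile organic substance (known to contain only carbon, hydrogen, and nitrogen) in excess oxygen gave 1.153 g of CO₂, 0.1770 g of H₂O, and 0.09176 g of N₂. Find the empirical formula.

mol C = 1.153 g CO₂ ÷ 44.009 g/mol = 0.026199 mol
mol H = 2 × 0.1770 g H₂O ÷ 18.015 g/mol = 0.019650 mol
mol N = 2 × 0.09176 g N₂ ÷ 28.014 g/mol = 0.0065510 mol
Divide by the smallest (0.0065510 mol): C 3.999, H 3.000, N 1.000

C4H3N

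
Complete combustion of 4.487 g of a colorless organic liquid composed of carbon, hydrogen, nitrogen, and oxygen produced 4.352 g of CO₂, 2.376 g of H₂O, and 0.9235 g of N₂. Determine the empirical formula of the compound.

C3H8N2O4

mol C = 4.352 g CO₂ ÷ 44.009 g/mol = 0.098889 mol
mol H = 2 × 2.376 g H₂O ÷ 18.015 g/mol = 0.26378 mol
mol N = 2 × 0.9235 g N₂ ÷ 28.014 g/mol = 0.065931 mol
mass O = 4.487 − (1.1878 + 0.26589 + 0.92350) = 2.1099 g → mol O = 2.1099 ÷ 15.999 = 0.13187 mol
Divide by the smallest (0.065931 mol): C 1.500, H 4.001, N 1.000, O 2.000
Multiplying each by 2 gives whole numbers: C 3.00, H 8.00, N 2.00, O 4.00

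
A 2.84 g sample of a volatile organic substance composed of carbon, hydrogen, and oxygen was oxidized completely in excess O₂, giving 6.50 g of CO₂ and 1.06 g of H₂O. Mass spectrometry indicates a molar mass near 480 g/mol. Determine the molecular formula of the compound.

C25H20O10

mol C = 6.50 g CO₂ ÷ 44.009 g/mol = 0.1477 mol
mol H = 2 × 1.06 g H₂O ÷ 18.015 g/mol = 0.1177 mol
mass O = 2.84 − (1.774 + 0.1186) = 0.9474 g → mol O = 0.9474 ÷ 15.999 = 0.05922 mol
Divide by the smallest (0.05922 mol): C 2.494, H 1.987, O 1.000
Multiplying each by 2 gives whole numbers: C 4.99, H 3.97, O 2.00
Empirical formula: C5H4O2
Empirical-formula mass = 96.08 g/mol; 480 ÷ 96.08 ≈ 5, so the molecular formula is C25H20O10.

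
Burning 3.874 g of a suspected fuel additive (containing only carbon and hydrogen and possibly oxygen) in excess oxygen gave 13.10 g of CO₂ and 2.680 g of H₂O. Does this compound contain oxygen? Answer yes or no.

no

mol C = 13.10 g CO₂ ÷ 44.009 g/mol = 0.29767 mol
mol H = 2 × 2.680 g H₂O ÷ 18.015 g/mol = 0.29753 mol
C and H together account for 3.8752 g — essentially the entire 3.874 g sample — so the compound contains no oxygen.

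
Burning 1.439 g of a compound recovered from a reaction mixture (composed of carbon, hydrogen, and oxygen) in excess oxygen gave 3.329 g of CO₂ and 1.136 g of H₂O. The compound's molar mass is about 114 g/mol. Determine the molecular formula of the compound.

mol C = 3.329 g CO₂ ÷ 44.009 g/mol = 0.075644 mol
mol H = 2 × 1.136 g H₂O ÷ 18.015 g/mol = 0.12612 mol
mass O = 1.439 − (0.90856 + 0.12713) = 0.40332 g → mol O = 0.40332 ÷ 15.999 = 0.025209 mol
Divide by the smallest (0.025209 mol): C 3.001, H 5.003, O 1.000
Empirical formula: C3H5O
Empirical-formula mass = 57.07 g/mol; 114 ÷ 57.07 ≈ 2, so the molecular formula is C6H10O2.

C6H10O2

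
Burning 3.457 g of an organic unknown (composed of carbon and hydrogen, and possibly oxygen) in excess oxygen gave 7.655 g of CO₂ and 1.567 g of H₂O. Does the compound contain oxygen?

mol C = 7.655 g CO₂ ÷ 44.009 g/mol = 0.17394 mol
mol H = 2 × 1.567 g H₂O ÷ 18.015 g/mol = 0.17397 mol
C and H account for only 2.2646 g of the 3.457 g sample; the remaining 1.1924 g must be oxygen.

yes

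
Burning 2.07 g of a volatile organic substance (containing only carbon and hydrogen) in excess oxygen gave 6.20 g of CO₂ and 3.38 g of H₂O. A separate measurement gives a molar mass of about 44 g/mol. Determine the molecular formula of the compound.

C3H8

mol C = 6.20 g CO₂ ÷ 44.009 g/mol = 0.1409 mol
mol H = 2 × 3.38 g H₂O ÷ 18.015 g/mol = 0.3752 mol
Divide by the smallest (0.1409 mol): C 1.000, H 2.664
Multiplying each by 3 gives whole numbers: C 3.00, H 7.99
Empirical formula: C3H8
Empirical-formula mass = 44.10 g/mol; 44 ÷ 44.10 ≈ 1, so the molecular formula is C3H8.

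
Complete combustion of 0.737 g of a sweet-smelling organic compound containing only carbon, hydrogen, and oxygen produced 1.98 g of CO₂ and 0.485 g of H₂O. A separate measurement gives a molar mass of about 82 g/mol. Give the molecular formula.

C5H6O

mol C = 1.98 g CO₂ ÷ 44.009 g/mol = 0.04499 mol
mol H = 2 × 0.485 g H₂O ÷ 18.015 g/mol = 0.05384 mol
mass O = 0.737 − (0.5404 + 0.05427) = 0.1423 g → mol O = 0.1423 ÷ 15.999 = 0.008897 mol
Divide by the smallest (0.008897 mol): C 5.057, H 6.052, O 1.000
Empirical formula: C5H6O
Empirical-formula mass = 82.10 g/mol; 82 ÷ 82.10 ≈ 1, so the molecular formula is C5H6O.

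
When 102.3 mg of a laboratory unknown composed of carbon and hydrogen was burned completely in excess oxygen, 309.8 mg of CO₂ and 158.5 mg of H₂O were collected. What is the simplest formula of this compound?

mol C = 0.3098 g CO₂ ÷ 44.009 g/mol = 0.0070395 mol
mol H = 2 × 0.1585 g H₂O ÷ 18.015 g/mol = 0.017596 mol
Divide by the smallest (0.0070395 mol): C 1.000, H 2.500
Multiplying each by 2 gives whole numbers: C 2.00, H 5.00

C2H5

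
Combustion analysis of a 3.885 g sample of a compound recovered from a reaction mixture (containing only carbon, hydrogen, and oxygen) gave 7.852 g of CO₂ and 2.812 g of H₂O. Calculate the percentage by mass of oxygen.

36.74%

mol C = 7.852 g CO₂ ÷ 44.009 g/mol = 0.17842 mol
mol H = 2 × 2.812 g H₂O ÷ 18.015 g/mol = 0.31218 mol
mass O = 3.885 − (2.1430 + 0.31468) = 1.4273 g → mol O = 1.4273 ÷ 15.999 = 0.089214 mol
mass % O = 1.4273 g ÷ 3.885 g × 100%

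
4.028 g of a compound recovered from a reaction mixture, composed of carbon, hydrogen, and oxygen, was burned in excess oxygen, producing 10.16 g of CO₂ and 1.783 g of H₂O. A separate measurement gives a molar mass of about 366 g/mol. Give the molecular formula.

C21H18O6

mol C = 10.16 g CO₂ ÷ 44.009 g/mol = 0.23086 mol
mol H = 2 × 1.783 g H₂O ÷ 18.015 g/mol = 0.19795 mol
mass O = 4.028 − (2.7729 + 0.19953) = 1.0556 g → mol O = 1.0556 ÷ 15.999 = 0.065978 mol
Divide by the smallest (0.065978 mol): C 3.499, H 3.000, O 1.000
Multiplying each by 2 gives whole numbers: C 7.00, H 6.00, O 2.00
Empirical formula: C7H6O2
Empirical-formula mass = 122.12 g/mol; 366 ÷ 122.12 ≈ 3, so the molecular formula is C21H18O6.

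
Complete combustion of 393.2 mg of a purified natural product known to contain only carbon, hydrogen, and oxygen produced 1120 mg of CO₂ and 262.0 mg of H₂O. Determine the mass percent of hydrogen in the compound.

mol C = 1.120 g CO₂ ÷ 44.009 g/mol = 0.025449 mol
mol H = 2 × 0.2620 g H₂O ÷ 18.015 g/mol = 0.029087 mol
mass O = 0.3932 − (0.30567 + 0.029320) = 0.058208 g → mol O = 0.058208 ÷ 15.999 = 0.0036383 mol
mass % H = 0.029320 g ÷ 0.3932 g × 100%

7.46%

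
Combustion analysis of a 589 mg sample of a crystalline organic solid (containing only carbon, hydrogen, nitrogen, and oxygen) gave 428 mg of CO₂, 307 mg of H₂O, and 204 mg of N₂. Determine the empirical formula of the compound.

C2H7N3O3

mol C = 0.428 g CO₂ ÷ 44.009 g/mol = 0.009725 mol
mol H = 2 × 0.307 g H₂O ÷ 18.015 g/mol = 0.03408 mol
mol N = 2 × 0.204 g N₂ ÷ 28.014 g/mol = 0.01456 mol
mass O = 0.589 − (0.1168 + 0.03436 + 0.2040) = 0.2338 g → mol O = 0.2338 ÷ 15.999 = 0.01462 mol
Divide by the smallest (0.009725 mol): C 1.000, H 3.505, N 1.498, O 1.503
Multiplying each by 2 gives whole numbers: C 2.00, H 7.01, N 3.00, O 3.01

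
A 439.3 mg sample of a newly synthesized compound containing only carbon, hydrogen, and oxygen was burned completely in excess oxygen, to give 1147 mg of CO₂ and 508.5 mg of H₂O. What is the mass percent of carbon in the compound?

mol C = 1.147 g CO₂ ÷ 44.009 g/mol = 0.026063 mol
mol H = 2 × 0.5085 g H₂O ÷ 18.015 g/mol = 0.056453 mol
mass O = 0.4393 − (0.31304 + 0.056905) = 0.069355 g → mol O = 0.069355 ÷ 15.999 = 0.0043349 mol
mass % C = 0.31304 g ÷ 0.4393 g × 100%

71.26%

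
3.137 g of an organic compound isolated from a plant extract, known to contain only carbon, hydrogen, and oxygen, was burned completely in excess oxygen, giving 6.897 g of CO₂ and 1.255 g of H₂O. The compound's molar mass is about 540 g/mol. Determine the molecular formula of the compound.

mol C = 6.897 g CO₂ ÷ 44.009 g/mol = 0.15672 mol
mol H = 2 × 1.255 g H₂O ÷ 18.015 g/mol = 0.13933 mol
mass O = 3.137 − (1.8823 + 0.14044) = 1.1142 g → mol O = 1.1142 ÷ 15.999 = 0.069643 mol
Divide by the smallest (0.069643 mol): C 2.250, H 2.001, O 1.000
Multiplying each by 4 gives whole numbers: C 9.00, H 8.00, O 4.00
Empirical formula: C9H8O4
Empirical-formula mass = 180.16 g/mol; 540 ÷ 180.16 ≈ 3, so the molecular formula is C27H24O12.

C27H24O12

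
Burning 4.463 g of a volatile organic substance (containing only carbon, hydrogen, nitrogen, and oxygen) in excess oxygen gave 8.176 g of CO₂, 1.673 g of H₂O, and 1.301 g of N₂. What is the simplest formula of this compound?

mol C = 8.176 g CO₂ ÷ 44.009 g/mol = 0.18578 mol
mol H = 2 × 1.673 g H₂O ÷ 18.015 g/mol = 0.18573 mol
mol N = 2 × 1.301 g N₂ ÷ 28.014 g/mol = 0.092882 mol
mass O = 4.463 − (2.2314 + 0.18722 + 1.3010) = 0.74337 g → mol O = 0.74337 ÷ 15.999 = 0.046464 mol
Divide by the smallest (0.046464 mol): C 3.998, H 3.997, N 1.999, O 1.000

C4H4N2O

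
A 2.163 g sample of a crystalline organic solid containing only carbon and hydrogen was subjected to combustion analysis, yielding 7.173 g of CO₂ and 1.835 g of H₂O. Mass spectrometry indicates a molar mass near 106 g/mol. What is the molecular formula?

mol C = 7.173 g CO₂ ÷ 44.009 g/mol = 0.16299 mol
mol H = 2 × 1.835 g H₂O ÷ 18.015 g/mol = 0.20372 mol
Divide by the smallest (0.16299 mol): C 1.000, H 1.250
Multiplying each by 4 gives whole numbers: C 4.00, H 5.00
Empirical formula: C4H5
Empirical-formula mass = 53.08 g/mol; 106 ÷ 53.08 ≈ 2, so the molecular formula is C8H10.

C8H10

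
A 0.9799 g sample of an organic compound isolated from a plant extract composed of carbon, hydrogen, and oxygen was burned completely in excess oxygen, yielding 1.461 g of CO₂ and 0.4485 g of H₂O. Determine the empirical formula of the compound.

C2H3O2

mol C = 1.461 g CO₂ ÷ 44.009 g/mol = 0.033198 mol
mol H = 2 × 0.4485 g H₂O ÷ 18.015 g/mol = 0.049792 mol
mass O = 0.9799 − (0.39874 + 0.050190) = 0.53097 g → mol O = 0.53097 ÷ 15.999 = 0.033188 mol
Divide by the smallest (0.033188 mol): C 1.000, H 1.500, O 1.000
Multiplying each by 2 gives whole numbers: C 2.00, H 3.00, O 2.00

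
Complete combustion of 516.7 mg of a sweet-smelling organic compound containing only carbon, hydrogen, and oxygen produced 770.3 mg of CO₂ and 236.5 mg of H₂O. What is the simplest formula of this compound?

mol C = 0.7703 g CO₂ ÷ 44.009 g/mol = 0.017503 mol
mol H = 2 × 0.2365 g H₂O ÷ 18.015 g/mol = 0.026256 mol
mass O = 0.5167 − (0.21023 + 0.026466) = 0.28000 g → mol O = 0.28000 ÷ 15.999 = 0.017501 mol
Divide by the smallest (0.017501 mol): C 1.000, H 1.500, O 1.000
Multiplying each by 2 gives whole numbers: C 2.00, H 3.00, O 2.00

C2H3O2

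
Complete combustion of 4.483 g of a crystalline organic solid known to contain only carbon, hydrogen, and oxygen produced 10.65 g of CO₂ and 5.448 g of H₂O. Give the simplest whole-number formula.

C4H10O

mol C = 10.65 g CO₂ ÷ 44.009 g/mol = 0.24200 mol
mol H = 2 × 5.448 g H₂O ÷ 18.015 g/mol = 0.60483 mol
mass O = 4.483 − (2.9066 + 0.60967) = 0.96672 g → mol O = 0.96672 ÷ 15.999 = 0.060424 mol
Divide by the smallest (0.060424 mol): C 4.005, H 10.010, O 1.000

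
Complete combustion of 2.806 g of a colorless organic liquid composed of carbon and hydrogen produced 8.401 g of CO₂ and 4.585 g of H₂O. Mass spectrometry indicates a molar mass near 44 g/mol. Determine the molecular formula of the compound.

mol C = 8.401 g CO₂ ÷ 44.009 g/mol = 0.19089 mol
mol H = 2 × 4.585 g H₂O ÷ 18.015 g/mol = 0.50902 mol
Divide by the smallest (0.19089 mol): C 1.000, H 2.667
Multiplying each by 3 gives whole numbers: C 3.00, H 8.00
Empirical formula: C3H8
Empirical-formula mass = 44.10 g/mol; 44 ÷ 44.10 ≈ 1, so the molecular formula is C3H8.

C3H8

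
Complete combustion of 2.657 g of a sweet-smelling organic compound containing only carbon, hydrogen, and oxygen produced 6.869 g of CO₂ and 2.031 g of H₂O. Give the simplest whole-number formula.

mol C = 6.869 g CO₂ ÷ 44.009 g/mol = 0.15608 mol
mol H = 2 × 2.031 g H₂O ÷ 18.015 g/mol = 0.22548 mol
mass O = 2.657 − (1.8747 + 0.22728) = 0.55502 g → mol O = 0.55502 ÷ 15.999 = 0.034691 mol
Divide by the smallest (0.034691 mol): C 4.499, H 6.500, O 1.000
Multiplying each by 2 gives whole numbers: C 9.00, H 13.00, O 2.00

C9H13O2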